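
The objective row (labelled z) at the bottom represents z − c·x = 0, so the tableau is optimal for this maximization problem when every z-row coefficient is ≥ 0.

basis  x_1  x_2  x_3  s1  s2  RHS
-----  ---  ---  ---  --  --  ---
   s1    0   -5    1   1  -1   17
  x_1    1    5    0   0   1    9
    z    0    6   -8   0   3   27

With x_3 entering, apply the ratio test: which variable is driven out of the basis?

s1

Column x_3 entries and ratios — s1: 17/1 = 17; x_1: 0 ≤ 0, skip.
Smallest ratio is 17 in the row of s1, so s1 leaves.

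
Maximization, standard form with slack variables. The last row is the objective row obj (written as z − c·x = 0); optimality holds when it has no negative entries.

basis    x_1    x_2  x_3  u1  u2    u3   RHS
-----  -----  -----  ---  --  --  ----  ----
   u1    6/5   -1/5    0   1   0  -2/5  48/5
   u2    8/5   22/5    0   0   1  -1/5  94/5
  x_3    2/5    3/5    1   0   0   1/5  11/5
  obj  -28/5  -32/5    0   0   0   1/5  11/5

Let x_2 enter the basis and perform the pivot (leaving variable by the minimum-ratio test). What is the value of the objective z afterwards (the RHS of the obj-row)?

77/3

Ratio test on column x_2 — row 1: entry -1/5 ≤ 0; row 2: (94/5)/(22/5) = 47/11; row 3: (11/5)/(3/5) = 11/3. Minimum is 11/3 at row 3 (x_3 leaves); pivot element 3/5.
Pivot on row 3; the obj-row RHS becomes 11/5 − (-32/5)·(11/3) = 77/3.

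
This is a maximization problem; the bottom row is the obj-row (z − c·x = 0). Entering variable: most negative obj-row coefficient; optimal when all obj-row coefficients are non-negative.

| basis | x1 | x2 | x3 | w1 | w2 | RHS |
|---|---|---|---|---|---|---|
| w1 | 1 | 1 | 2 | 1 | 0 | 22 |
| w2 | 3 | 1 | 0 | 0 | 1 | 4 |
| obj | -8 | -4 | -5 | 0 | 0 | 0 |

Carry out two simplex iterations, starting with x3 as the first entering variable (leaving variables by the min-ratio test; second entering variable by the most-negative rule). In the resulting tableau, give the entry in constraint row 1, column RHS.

Ratio test on column x3 — row 1: 22/2 = 11; row 2: entry 0 ≤ 0. Minimum is 11 at row 1 (w1 leaves); pivot element 2.
Divide row 1 by 2; eliminate column x3 from the other rows.
Second iteration: most negative obj-row entry is -11/2 in column x1, so x1 enters.
Ratio test on column x1 — row 1: 11/(1/2) = 22; row 2: 4/3 = 4/3. Minimum is 4/3 at row 2 (w2 leaves); pivot element 3.
Divide row 2 by 3; eliminate column x1 from the other rows.
After both pivots, the entry at constraint row 1, column RHS is 31/3.

31/3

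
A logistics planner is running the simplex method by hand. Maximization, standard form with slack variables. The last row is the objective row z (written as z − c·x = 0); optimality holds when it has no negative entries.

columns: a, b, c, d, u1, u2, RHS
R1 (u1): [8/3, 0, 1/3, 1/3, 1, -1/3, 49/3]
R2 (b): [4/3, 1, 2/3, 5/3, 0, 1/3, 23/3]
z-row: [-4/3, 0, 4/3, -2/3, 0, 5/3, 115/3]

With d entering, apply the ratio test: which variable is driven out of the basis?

b

Column d entries and ratios — u1: (49/3)/(1/3) = 49; b: (23/3)/(5/3) = 23/5.
Smallest ratio is 23/5 in the row of b, so b leaves.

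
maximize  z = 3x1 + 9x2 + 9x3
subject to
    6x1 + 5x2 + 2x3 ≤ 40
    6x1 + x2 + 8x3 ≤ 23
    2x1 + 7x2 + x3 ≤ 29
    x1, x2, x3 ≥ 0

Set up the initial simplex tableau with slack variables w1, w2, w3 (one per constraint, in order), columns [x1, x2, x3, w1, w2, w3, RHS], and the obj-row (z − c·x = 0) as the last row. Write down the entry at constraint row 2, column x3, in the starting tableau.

8

Constraint 2 has coefficient 8 on x3.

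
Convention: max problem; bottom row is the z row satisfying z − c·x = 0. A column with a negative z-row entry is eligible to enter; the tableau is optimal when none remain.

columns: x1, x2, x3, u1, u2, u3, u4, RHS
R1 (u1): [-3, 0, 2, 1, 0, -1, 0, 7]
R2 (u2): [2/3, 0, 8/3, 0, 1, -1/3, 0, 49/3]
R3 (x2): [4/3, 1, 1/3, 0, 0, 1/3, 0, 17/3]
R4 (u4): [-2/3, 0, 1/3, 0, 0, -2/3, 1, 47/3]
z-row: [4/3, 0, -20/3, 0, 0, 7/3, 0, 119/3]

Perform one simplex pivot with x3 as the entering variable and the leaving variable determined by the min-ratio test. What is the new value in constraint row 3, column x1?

11/6

Ratio test on column x3 — row 1: 7/2 = 7/2; row 2: (49/3)/(8/3) = 49/8; row 3: (17/3)/(1/3) = 17; row 4: (47/3)/(1/3) = 47. Minimum is 7/2 at row 1 (u1 leaves); pivot element 2.
Divide row 1 by 2; eliminate column x3 from the other rows.
Row 3 update in column x1: 4/3 − (1/3)·(-3/2) = 11/6.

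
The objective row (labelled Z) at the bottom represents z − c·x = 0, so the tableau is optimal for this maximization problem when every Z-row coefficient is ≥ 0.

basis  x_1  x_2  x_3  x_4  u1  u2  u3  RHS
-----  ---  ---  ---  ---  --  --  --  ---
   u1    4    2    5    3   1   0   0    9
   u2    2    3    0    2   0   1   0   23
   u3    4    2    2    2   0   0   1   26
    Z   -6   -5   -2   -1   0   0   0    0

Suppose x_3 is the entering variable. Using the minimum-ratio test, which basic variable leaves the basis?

u1

Column x_3 entries and ratios — u1: 9/5 = 9/5; u2: 0 ≤ 0, skip; u3: 26/2 = 13.
Smallest ratio is 9/5 in the row of u1, so u1 leaves.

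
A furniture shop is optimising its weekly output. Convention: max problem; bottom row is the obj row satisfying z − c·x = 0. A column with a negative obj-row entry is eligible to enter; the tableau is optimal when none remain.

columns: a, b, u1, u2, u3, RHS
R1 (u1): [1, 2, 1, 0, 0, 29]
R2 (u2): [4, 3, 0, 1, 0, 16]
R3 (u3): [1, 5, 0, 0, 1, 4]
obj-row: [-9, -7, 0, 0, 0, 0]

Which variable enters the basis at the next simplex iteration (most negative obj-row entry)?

a

Negative obj-row entries: a: -9, b: -7.
The most negative is -9 in column a, so a enters.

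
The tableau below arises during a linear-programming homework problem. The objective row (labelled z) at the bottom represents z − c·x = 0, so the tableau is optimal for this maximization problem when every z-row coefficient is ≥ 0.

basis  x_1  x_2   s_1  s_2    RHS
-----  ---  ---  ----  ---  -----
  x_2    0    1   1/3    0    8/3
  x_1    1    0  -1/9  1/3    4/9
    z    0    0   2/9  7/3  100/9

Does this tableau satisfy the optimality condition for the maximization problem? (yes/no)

yes

Every z-row coefficient is ≥ 0, so the tableau is optimal.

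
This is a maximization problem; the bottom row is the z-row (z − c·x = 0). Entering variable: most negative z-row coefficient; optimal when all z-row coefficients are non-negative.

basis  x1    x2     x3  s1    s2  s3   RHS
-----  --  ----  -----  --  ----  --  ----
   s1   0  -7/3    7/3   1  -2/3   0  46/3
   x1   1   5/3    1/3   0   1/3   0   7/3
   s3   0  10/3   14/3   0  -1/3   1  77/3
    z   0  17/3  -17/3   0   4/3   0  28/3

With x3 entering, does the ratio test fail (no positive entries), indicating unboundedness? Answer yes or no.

Column x3 has positive entries in row(s) 1, 2, 3, so the ratio test bounds it — not unbounded.

no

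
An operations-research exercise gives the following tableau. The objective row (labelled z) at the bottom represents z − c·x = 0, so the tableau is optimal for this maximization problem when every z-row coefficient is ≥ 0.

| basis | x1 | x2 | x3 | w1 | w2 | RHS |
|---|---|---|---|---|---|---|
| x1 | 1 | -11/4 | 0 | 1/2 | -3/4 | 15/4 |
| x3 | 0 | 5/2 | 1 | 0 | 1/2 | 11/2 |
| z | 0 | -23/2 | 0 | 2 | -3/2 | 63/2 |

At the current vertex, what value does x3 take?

x3 is basic (row 2); its value is the RHS of that row, 11/2.

11/2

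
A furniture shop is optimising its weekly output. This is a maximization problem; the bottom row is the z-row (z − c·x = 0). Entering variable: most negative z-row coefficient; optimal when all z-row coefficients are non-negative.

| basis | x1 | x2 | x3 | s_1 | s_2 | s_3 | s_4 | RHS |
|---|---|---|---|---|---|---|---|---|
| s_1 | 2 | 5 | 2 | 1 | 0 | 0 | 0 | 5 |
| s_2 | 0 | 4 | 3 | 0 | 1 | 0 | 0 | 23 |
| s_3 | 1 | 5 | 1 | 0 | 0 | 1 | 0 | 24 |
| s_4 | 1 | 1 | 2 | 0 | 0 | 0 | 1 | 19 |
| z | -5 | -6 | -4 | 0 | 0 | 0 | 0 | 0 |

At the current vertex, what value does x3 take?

x3 is not in the basis, so in the current basic feasible solution x3 = 0.

0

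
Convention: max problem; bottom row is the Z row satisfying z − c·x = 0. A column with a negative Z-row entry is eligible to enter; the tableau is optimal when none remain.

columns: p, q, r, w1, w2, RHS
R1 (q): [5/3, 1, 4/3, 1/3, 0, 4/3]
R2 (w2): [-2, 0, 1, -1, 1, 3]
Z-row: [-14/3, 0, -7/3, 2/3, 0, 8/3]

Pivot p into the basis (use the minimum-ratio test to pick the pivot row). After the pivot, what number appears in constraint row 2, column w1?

-3/5

Ratio test on column p — row 1: (4/3)/(5/3) = 4/5; row 2: entry -2 ≤ 0. Minimum is 4/5 at row 1 (q leaves); pivot element 5/3.
Divide row 1 by 5/3; eliminate column p from the other rows.
Row 2 update in column w1: -1 − (-2)·(1/5) = -3/5.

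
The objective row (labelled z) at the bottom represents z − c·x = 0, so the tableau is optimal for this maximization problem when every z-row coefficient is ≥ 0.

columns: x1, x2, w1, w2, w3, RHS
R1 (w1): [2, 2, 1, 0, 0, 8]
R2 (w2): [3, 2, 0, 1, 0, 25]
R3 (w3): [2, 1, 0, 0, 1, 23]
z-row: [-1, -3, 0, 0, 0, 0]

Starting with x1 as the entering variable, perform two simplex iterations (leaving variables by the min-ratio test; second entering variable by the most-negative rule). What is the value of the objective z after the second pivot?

Ratio test on column x1 — row 1: 8/2 = 4; row 2: 25/3 = 25/3; row 3: 23/2 = 23/2. Minimum is 4 at row 1 (w1 leaves); pivot element 2.
Pivot on row 1; the z-row RHS becomes 0 − (-1)·4 = 4.
Next entering variable (most negative z-row entry -2): x2.
Ratio test on column x2 — row 1: 4/1 = 4; row 2: entry -1 ≤ 0; row 3: entry -1 ≤ 0. Minimum is 4 at row 1 (x1 leaves); pivot element 1.
After the second pivot the z-row RHS is 4 − (-2)·4 = 12.

12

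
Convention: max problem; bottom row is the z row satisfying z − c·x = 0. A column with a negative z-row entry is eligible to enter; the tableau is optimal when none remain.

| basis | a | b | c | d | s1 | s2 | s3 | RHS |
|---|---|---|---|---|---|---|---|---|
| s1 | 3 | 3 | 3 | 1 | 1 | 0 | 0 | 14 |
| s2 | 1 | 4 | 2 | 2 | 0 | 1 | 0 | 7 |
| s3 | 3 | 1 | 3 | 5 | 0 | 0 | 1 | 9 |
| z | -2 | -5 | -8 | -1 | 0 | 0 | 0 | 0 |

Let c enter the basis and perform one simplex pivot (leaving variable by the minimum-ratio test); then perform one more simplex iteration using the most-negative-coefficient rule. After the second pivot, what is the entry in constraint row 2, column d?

Ratio test on column c — row 1: 14/3 = 14/3; row 2: 7/2 = 7/2; row 3: 9/3 = 3. Minimum is 3 at row 3 (s3 leaves); pivot element 3.
Divide row 3 by 3; eliminate column c from the other rows.
Second iteration: most negative z-row entry is -7/3 in column b, so b enters.
Ratio test on column b — row 1: 5/2 = 5/2; row 2: 1/(10/3) = 3/10; row 3: 3/(1/3) = 9. Minimum is 3/10 at row 2 (s2 leaves); pivot element 10/3.
Divide row 2 by 10/3; eliminate column b from the other rows.
After both pivots, the entry at constraint row 2, column d is -2/5.

-2/5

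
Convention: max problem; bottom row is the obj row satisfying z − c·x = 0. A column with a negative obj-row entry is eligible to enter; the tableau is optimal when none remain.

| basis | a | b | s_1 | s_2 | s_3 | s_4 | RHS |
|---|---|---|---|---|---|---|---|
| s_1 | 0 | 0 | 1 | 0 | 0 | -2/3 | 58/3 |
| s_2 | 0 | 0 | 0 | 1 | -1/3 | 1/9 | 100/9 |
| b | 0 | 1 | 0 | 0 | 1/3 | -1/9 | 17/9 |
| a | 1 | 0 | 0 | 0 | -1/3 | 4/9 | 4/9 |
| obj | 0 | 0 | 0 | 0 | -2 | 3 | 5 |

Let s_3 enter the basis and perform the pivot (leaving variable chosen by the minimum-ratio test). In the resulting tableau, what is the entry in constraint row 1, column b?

0

Ratio test on column s_3 — row 1: entry 0 ≤ 0; row 2: entry -1/3 ≤ 0; row 3: (17/9)/(1/3) = 17/3; row 4: entry -1/3 ≤ 0. Minimum is 17/3 at row 3 (b leaves); pivot element 1/3.
Divide row 3 by 1/3; eliminate column s_3 from the other rows.
Row 1 update in column b: 0 − 0·3 = 0.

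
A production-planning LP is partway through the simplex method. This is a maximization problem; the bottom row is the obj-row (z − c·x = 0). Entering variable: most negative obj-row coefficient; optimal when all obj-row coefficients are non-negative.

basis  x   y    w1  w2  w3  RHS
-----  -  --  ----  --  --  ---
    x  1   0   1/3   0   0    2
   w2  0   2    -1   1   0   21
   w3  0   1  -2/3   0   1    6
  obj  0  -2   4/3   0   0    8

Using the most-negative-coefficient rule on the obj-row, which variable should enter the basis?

y

Negative obj-row entries: y: -2.
The most negative is -2 in column y, so y enters.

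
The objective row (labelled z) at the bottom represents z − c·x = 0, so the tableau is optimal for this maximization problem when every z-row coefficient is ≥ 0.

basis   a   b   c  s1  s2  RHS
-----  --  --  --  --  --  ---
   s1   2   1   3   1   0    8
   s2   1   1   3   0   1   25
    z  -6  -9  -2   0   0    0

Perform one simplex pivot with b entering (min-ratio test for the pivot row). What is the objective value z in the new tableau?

72

Ratio test on column b — row 1: 8/1 = 8; row 2: 25/1 = 25. Minimum is 8 at row 1 (s1 leaves); pivot element 1.
Pivot on row 1; the z-row RHS becomes 0 − (-9)·8 = 72.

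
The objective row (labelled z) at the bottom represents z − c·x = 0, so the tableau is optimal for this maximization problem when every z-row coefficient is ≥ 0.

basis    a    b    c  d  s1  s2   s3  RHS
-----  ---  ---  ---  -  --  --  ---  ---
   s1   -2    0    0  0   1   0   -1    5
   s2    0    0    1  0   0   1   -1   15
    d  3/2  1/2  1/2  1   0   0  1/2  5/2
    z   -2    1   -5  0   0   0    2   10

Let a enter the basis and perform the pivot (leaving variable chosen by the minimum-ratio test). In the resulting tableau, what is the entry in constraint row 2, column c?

1

Ratio test on column a — row 1: entry -2 ≤ 0; row 2: entry 0 ≤ 0; row 3: (5/2)/(3/2) = 5/3. Minimum is 5/3 at row 3 (d leaves); pivot element 3/2.
Divide row 3 by 3/2; eliminate column a from the other rows.
Row 2 update in column c: 1 − 0·(1/3) = 1.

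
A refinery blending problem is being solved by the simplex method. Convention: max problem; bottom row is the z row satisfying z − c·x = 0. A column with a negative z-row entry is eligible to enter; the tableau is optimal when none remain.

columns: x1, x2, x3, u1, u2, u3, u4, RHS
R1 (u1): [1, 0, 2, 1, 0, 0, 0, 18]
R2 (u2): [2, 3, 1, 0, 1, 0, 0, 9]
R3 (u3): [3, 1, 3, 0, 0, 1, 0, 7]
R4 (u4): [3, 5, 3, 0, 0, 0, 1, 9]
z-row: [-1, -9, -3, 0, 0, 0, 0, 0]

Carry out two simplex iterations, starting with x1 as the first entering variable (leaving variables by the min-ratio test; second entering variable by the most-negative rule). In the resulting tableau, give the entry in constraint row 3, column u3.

5/12

Ratio test on column x1 — row 1: 18/1 = 18; row 2: 9/2 = 9/2; row 3: 7/3 = 7/3; row 4: 9/3 = 3. Minimum is 7/3 at row 3 (u3 leaves); pivot element 3.
Divide row 3 by 3; eliminate column x1 from the other rows.
Second iteration: most negative z-row entry is -26/3 in column x2, so x2 enters.
Ratio test on column x2 — row 1: entry -1/3 ≤ 0; row 2: (13/3)/(7/3) = 13/7; row 3: (7/3)/(1/3) = 7; row 4: 2/4 = 1/2. Minimum is 1/2 at row 4 (u4 leaves); pivot element 4.
Divide row 4 by 4; eliminate column x2 from the other rows.
After both pivots, the entry at constraint row 3, column u3 is 5/12.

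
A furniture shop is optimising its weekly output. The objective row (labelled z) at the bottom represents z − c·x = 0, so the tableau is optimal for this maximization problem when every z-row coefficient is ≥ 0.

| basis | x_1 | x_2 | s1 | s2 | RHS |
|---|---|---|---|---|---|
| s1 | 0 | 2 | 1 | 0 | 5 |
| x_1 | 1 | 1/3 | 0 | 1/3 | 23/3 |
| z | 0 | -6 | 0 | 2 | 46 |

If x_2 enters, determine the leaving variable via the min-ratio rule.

Column x_2 entries and ratios — s1: 5/2 = 5/2; x_1: (23/3)/(1/3) = 23.
Smallest ratio is 5/2 in the row of s1, so s1 leaves.

s1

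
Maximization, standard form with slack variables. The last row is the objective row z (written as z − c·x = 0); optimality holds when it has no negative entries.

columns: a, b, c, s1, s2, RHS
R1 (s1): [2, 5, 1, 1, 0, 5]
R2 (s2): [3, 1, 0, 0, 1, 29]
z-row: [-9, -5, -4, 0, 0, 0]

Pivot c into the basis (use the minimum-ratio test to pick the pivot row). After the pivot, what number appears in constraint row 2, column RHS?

29

Ratio test on column c — row 1: 5/1 = 5; row 2: entry 0 ≤ 0. Minimum is 5 at row 1 (s1 leaves); pivot element 1.
Divide row 1 by 1; eliminate column c from the other rows.
Row 2 update in column RHS: 29 − 0·5 = 29.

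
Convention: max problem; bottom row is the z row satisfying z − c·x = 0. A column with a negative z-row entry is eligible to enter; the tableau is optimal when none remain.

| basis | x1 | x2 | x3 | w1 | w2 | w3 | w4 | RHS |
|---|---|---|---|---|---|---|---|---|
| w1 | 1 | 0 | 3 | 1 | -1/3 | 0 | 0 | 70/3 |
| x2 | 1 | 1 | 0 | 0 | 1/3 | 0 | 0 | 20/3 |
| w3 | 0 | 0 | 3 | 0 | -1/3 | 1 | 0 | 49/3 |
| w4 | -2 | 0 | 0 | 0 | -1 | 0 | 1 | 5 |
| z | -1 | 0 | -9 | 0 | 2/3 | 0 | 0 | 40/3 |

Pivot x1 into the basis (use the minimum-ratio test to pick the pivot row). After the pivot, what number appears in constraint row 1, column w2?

Ratio test on column x1 — row 1: (70/3)/1 = 70/3; row 2: (20/3)/1 = 20/3; row 3: entry 0 ≤ 0; row 4: entry -2 ≤ 0. Minimum is 20/3 at row 2 (x2 leaves); pivot element 1.
Divide row 2 by 1; eliminate column x1 from the other rows.
Row 1 update in column w2: -1/3 − 1·(1/3) = -2/3.

-2/3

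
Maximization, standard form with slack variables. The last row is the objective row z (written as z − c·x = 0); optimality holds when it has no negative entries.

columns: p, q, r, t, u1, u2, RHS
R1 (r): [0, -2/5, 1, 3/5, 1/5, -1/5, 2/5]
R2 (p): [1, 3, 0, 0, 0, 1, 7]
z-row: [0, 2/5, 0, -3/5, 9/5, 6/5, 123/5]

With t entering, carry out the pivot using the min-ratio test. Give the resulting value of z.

Ratio test on column t — row 1: (2/5)/(3/5) = 2/3; row 2: entry 0 ≤ 0. Minimum is 2/3 at row 1 (r leaves); pivot element 3/5.
Pivot on row 1; the z-row RHS becomes 123/5 − (-3/5)·(2/3) = 25.

25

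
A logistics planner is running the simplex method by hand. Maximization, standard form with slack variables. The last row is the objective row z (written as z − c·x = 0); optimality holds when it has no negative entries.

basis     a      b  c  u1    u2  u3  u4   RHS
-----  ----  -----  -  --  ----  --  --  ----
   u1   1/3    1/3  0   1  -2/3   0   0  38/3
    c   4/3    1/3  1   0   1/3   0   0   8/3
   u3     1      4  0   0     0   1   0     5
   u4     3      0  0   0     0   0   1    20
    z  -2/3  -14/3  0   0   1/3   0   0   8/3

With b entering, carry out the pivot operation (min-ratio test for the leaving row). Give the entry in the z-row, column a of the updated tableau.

1/2

Ratio test on column b — row 1: (38/3)/(1/3) = 38; row 2: (8/3)/(1/3) = 8; row 3: 5/4 = 5/4; row 4: entry 0 ≤ 0. Minimum is 5/4 at row 3 (u3 leaves); pivot element 4.
Divide row 3 by 4; eliminate column b from the other rows.
z-row update in column a: -2/3 − (-14/3)·(1/4) = 1/2.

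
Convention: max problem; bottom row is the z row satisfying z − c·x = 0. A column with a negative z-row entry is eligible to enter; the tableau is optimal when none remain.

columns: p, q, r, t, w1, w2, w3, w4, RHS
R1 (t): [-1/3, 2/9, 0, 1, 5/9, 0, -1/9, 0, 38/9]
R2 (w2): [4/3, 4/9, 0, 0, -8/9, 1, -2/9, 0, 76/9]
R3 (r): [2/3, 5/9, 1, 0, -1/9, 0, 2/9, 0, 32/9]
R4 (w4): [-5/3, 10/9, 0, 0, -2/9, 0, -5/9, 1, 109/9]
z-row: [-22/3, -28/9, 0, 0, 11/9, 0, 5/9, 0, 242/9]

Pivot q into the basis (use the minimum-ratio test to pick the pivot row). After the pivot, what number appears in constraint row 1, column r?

Ratio test on column q — row 1: (38/9)/(2/9) = 19; row 2: (76/9)/(4/9) = 19; row 3: (32/9)/(5/9) = 32/5; row 4: (109/9)/(10/9) = 109/10. Minimum is 32/5 at row 3 (r leaves); pivot element 5/9.
Divide row 3 by 5/9; eliminate column q from the other rows.
Row 1 update in column r: 0 − (2/9)·(9/5) = -2/5.

-2/5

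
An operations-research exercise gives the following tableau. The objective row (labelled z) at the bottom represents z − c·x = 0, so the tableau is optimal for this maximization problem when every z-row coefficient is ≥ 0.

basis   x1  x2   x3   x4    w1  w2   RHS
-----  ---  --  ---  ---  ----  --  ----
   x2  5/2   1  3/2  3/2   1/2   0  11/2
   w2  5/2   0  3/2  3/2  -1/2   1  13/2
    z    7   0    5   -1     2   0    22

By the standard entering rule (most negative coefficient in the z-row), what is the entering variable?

Negative z-row entries: x4: -1.
The most negative is -1 in column x4, so x4 enters.

x4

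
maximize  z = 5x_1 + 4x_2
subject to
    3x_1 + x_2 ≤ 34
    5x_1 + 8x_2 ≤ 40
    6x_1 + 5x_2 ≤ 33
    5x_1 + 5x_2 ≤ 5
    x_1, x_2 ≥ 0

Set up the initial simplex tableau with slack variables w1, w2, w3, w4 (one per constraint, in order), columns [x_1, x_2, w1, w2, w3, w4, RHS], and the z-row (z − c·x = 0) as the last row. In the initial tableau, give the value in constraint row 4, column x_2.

5

Constraint 4 has coefficient 5 on x_2.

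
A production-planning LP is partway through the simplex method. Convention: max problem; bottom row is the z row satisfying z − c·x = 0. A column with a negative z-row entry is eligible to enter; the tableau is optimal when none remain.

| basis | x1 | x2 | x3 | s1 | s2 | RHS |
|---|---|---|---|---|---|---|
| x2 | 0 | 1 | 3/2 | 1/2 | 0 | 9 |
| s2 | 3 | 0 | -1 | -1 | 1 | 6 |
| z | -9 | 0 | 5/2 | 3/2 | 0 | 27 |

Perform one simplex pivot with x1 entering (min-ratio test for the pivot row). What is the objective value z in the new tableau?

Ratio test on column x1 — row 1: entry 0 ≤ 0; row 2: 6/3 = 2. Minimum is 2 at row 2 (s2 leaves); pivot element 3.
Pivot on row 2; the z-row RHS becomes 27 − (-9)·2 = 45.

45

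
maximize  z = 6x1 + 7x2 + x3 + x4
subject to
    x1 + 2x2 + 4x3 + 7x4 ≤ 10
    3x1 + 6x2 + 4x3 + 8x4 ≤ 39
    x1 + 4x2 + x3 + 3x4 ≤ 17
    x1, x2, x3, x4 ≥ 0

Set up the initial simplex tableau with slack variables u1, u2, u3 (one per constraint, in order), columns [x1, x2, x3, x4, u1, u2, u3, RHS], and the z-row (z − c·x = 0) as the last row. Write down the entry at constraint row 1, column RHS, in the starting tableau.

10

The RHS of constraint 1 is b_1 = 10.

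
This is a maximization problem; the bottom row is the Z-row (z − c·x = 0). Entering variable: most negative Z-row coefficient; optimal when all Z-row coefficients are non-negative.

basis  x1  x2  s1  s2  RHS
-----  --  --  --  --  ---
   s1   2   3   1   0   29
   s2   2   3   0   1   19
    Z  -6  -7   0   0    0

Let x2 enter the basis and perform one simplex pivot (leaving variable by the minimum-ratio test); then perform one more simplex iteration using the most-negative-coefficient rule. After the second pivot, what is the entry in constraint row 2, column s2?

1/2

Ratio test on column x2 — row 1: 29/3 = 29/3; row 2: 19/3 = 19/3. Minimum is 19/3 at row 2 (s2 leaves); pivot element 3.
Divide row 2 by 3; eliminate column x2 from the other rows.
Second iteration: most negative Z-row entry is -4/3 in column x1, so x1 enters.
Ratio test on column x1 — row 1: entry 0 ≤ 0; row 2: (19/3)/(2/3) = 19/2. Minimum is 19/2 at row 2 (x2 leaves); pivot element 2/3.
Divide row 2 by 2/3; eliminate column x1 from the other rows.
After both pivots, the entry at constraint row 2, column s2 is 1/2.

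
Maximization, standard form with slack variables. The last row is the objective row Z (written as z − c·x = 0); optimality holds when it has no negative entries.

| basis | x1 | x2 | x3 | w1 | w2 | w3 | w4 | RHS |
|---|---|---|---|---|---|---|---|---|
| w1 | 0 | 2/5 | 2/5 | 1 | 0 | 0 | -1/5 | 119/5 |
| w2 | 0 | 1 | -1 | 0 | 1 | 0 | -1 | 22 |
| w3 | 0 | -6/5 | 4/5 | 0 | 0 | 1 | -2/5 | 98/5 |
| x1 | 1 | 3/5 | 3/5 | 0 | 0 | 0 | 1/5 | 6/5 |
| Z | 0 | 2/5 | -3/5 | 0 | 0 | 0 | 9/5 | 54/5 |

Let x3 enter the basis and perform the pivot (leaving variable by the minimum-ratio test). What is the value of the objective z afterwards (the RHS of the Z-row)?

12

Ratio test on column x3 — row 1: (119/5)/(2/5) = 119/2; row 2: entry -1 ≤ 0; row 3: (98/5)/(4/5) = 49/2; row 4: (6/5)/(3/5) = 2. Minimum is 2 at row 4 (x1 leaves); pivot element 3/5.
Pivot on row 4; the Z-row RHS becomes 54/5 − (-3/5)·2 = 12.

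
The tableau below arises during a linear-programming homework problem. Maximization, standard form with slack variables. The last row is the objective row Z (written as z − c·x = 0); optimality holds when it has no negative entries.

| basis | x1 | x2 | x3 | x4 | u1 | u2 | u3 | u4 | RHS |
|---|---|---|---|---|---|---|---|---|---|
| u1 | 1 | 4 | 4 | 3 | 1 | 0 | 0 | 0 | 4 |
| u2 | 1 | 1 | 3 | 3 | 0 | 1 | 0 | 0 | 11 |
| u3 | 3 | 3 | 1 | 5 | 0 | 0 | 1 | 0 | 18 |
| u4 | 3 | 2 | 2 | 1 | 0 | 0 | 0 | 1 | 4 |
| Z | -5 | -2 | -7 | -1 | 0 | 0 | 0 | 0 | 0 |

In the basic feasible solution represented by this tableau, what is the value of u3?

18

u3 is basic (row 3); its value is the RHS of that row, 18.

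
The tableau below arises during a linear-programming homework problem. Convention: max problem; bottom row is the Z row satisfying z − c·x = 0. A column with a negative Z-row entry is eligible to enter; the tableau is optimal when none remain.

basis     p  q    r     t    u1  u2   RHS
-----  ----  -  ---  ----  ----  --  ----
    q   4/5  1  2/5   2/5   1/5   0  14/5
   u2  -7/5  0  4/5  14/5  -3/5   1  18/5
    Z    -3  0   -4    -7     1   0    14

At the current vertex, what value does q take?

q is basic (row 1); its value is the RHS of that row, 14/5.

14/5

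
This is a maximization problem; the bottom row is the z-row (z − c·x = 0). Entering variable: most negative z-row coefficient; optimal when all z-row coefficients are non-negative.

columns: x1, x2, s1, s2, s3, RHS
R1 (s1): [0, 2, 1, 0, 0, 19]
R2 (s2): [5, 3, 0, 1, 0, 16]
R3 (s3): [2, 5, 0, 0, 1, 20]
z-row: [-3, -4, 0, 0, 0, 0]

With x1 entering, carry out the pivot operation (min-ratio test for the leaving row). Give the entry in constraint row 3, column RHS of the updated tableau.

68/5

Ratio test on column x1 — row 1: entry 0 ≤ 0; row 2: 16/5 = 16/5; row 3: 20/2 = 10. Minimum is 16/5 at row 2 (s2 leaves); pivot element 5.
Divide row 2 by 5; eliminate column x1 from the other rows.
Row 3 update in column RHS: 20 − 2·(16/5) = 68/5.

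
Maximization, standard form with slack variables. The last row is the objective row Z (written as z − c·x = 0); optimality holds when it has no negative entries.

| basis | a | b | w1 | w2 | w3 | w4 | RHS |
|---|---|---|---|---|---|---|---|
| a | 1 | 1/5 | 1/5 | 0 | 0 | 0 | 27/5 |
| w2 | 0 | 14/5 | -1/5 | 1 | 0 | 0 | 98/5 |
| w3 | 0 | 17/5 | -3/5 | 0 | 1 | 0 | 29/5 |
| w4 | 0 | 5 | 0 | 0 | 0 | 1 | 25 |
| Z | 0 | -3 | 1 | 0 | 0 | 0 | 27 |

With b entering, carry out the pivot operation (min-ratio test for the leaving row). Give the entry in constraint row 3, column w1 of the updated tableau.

Ratio test on column b — row 1: (27/5)/(1/5) = 27; row 2: (98/5)/(14/5) = 7; row 3: (29/5)/(17/5) = 29/17; row 4: 25/5 = 5. Minimum is 29/17 at row 3 (w3 leaves); pivot element 17/5.
Divide row 3 by 17/5; eliminate column b from the other rows.
In the new row 3, the w1 entry is the old entry divided by the pivot: (-3/5)/(17/5) = -3/17.

-3/17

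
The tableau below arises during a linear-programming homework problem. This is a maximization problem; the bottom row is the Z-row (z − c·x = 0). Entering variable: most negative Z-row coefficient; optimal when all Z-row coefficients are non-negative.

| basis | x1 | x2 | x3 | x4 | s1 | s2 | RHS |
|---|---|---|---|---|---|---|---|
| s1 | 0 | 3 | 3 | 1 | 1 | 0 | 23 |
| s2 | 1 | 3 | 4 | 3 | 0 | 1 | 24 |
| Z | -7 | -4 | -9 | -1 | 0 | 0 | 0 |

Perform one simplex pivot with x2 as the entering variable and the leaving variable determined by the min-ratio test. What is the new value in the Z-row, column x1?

Ratio test on column x2 — row 1: 23/3 = 23/3; row 2: 24/3 = 8. Minimum is 23/3 at row 1 (s1 leaves); pivot element 3.
Divide row 1 by 3; eliminate column x2 from the other rows.
Z-row update in column x1: -7 − (-4)·0 = -7.

-7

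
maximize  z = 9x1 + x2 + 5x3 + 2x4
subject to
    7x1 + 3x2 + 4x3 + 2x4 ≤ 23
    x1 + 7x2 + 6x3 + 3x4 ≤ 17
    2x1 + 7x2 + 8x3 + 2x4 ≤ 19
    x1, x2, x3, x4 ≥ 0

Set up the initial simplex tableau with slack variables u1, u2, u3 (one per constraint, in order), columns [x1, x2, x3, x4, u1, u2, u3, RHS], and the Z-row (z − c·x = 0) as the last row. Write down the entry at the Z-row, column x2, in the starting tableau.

-1

The Z-row carries the negated objective coefficients: the x2 entry is -1.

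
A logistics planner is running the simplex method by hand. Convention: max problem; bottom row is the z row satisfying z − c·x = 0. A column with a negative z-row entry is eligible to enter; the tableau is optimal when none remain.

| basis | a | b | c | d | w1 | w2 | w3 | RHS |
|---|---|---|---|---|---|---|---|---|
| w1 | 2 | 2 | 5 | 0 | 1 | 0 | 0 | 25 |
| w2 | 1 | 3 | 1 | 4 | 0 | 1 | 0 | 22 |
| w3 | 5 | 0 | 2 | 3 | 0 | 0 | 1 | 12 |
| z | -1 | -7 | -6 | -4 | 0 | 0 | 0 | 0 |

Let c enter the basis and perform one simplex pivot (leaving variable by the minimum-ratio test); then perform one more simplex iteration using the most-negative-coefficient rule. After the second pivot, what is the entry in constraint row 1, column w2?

Ratio test on column c — row 1: 25/5 = 5; row 2: 22/1 = 22; row 3: 12/2 = 6. Minimum is 5 at row 1 (w1 leaves); pivot element 5.
Divide row 1 by 5; eliminate column c from the other rows.
Second iteration: most negative z-row entry is -23/5 in column b, so b enters.
Ratio test on column b — row 1: 5/(2/5) = 25/2; row 2: 17/(13/5) = 85/13; row 3: entry -4/5 ≤ 0. Minimum is 85/13 at row 2 (w2 leaves); pivot element 13/5.
Divide row 2 by 13/5; eliminate column b from the other rows.
After both pivots, the entry at constraint row 1, column w2 is -2/13.

-2/13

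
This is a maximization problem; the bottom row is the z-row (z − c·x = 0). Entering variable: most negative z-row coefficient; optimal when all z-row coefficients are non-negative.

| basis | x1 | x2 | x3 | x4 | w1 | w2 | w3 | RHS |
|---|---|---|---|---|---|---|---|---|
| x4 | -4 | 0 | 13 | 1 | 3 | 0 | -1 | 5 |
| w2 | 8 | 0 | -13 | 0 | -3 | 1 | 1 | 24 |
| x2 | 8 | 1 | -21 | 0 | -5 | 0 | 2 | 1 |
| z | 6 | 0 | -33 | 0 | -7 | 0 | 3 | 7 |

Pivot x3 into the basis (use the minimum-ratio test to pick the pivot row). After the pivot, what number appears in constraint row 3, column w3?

5/13

Ratio test on column x3 — row 1: 5/13 = 5/13; row 2: entry -13 ≤ 0; row 3: entry -21 ≤ 0. Minimum is 5/13 at row 1 (x4 leaves); pivot element 13.
Divide row 1 by 13; eliminate column x3 from the other rows.
Row 3 update in column w3: 2 − (-21)·(-1/13) = 5/13.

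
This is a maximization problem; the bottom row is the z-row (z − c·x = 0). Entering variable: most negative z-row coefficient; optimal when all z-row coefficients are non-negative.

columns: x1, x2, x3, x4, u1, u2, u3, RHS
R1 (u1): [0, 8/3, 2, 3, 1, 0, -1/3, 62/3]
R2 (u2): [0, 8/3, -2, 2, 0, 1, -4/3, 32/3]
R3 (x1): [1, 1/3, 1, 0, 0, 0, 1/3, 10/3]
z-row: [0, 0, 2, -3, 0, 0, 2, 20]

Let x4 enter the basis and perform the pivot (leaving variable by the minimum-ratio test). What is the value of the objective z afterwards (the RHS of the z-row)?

36

Ratio test on column x4 — row 1: (62/3)/3 = 62/9; row 2: (32/3)/2 = 16/3; row 3: entry 0 ≤ 0. Minimum is 16/3 at row 2 (u2 leaves); pivot element 2.
Pivot on row 2; the z-row RHS becomes 20 − (-3)·(16/3) = 36.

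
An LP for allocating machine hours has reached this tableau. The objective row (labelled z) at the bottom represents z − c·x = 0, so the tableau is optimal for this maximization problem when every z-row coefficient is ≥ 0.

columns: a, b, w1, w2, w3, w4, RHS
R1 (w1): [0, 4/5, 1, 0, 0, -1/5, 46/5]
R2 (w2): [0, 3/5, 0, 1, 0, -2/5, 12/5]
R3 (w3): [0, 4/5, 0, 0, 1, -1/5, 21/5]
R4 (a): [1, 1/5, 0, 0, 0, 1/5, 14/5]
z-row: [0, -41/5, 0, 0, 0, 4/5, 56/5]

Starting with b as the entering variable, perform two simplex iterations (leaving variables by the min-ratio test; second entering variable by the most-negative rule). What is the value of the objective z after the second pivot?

58

Ratio test on column b — row 1: (46/5)/(4/5) = 23/2; row 2: (12/5)/(3/5) = 4; row 3: (21/5)/(4/5) = 21/4; row 4: (14/5)/(1/5) = 14. Minimum is 4 at row 2 (w2 leaves); pivot element 3/5.
Pivot on row 2; the z-row RHS becomes 56/5 − (-41/5)·4 = 44.
Next entering variable (most negative z-row entry -14/3): w4.
Ratio test on column w4 — row 1: 6/(1/3) = 18; row 2: entry -2/3 ≤ 0; row 3: 1/(1/3) = 3; row 4: 2/(1/3) = 6. Minimum is 3 at row 3 (w3 leaves); pivot element 1/3.
After the second pivot the z-row RHS is 44 − (-14/3)·3 = 58.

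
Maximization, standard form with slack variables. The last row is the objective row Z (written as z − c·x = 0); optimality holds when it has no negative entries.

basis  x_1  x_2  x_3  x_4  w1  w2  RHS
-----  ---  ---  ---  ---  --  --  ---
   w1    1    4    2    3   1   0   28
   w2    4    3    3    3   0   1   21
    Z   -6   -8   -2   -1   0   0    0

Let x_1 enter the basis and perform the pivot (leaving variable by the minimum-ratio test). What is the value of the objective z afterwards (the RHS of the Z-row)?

63/2

Ratio test on column x_1 — row 1: 28/1 = 28; row 2: 21/4 = 21/4. Minimum is 21/4 at row 2 (w2 leaves); pivot element 4.
Pivot on row 2; the Z-row RHS becomes 0 − (-6)·(21/4) = 63/2.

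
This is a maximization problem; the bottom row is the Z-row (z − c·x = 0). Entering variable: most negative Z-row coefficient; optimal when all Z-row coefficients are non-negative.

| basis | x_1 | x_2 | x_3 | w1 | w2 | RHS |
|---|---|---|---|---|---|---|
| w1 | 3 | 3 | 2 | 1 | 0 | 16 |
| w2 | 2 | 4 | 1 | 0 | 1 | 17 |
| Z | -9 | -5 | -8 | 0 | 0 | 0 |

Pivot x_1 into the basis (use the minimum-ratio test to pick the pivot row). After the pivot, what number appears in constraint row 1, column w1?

1/3

Ratio test on column x_1 — row 1: 16/3 = 16/3; row 2: 17/2 = 17/2. Minimum is 16/3 at row 1 (w1 leaves); pivot element 3.
Divide row 1 by 3; eliminate column x_1 from the other rows.
In the new row 1, the w1 entry is the old entry divided by the pivot: 1/3 = 1/3.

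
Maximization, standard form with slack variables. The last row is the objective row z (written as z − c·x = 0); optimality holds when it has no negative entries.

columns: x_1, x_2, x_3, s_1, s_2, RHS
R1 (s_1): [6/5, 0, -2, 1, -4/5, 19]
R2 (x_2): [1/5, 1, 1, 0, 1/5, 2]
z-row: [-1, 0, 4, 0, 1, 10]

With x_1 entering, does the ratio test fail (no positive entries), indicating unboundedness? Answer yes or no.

Column x_1 has positive entries in row(s) 1, 2, so the ratio test bounds it — not unbounded.

no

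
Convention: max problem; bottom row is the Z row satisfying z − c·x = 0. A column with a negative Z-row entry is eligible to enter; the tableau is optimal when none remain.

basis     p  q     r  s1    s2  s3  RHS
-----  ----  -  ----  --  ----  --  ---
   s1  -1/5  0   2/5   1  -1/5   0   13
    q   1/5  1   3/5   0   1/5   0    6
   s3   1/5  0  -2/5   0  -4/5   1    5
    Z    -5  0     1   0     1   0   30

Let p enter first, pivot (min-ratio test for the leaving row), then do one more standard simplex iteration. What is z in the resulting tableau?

Ratio test on column p — row 1: entry -1/5 ≤ 0; row 2: 6/(1/5) = 30; row 3: 5/(1/5) = 25. Minimum is 25 at row 3 (s3 leaves); pivot element 1/5.
Pivot on row 3; the Z-row RHS becomes 30 − (-5)·25 = 155.
Next entering variable (most negative Z-row entry -19): s2.
Ratio test on column s2 — row 1: entry -1 ≤ 0; row 2: 1/1 = 1; row 3: entry -4 ≤ 0. Minimum is 1 at row 2 (q leaves); pivot element 1.
After the second pivot the Z-row RHS is 155 − (-19)·1 = 174.

174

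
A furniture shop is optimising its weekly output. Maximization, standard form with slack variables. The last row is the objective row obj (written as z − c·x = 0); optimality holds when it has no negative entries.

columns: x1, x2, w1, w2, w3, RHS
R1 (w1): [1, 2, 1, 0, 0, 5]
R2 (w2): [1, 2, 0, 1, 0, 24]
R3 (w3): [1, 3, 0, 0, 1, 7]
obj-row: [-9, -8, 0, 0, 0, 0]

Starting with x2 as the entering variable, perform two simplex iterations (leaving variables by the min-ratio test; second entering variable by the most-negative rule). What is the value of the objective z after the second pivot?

25

Ratio test on column x2 — row 1: 5/2 = 5/2; row 2: 24/2 = 12; row 3: 7/3 = 7/3. Minimum is 7/3 at row 3 (w3 leaves); pivot element 3.
Pivot on row 3; the obj-row RHS becomes 0 − (-8)·(7/3) = 56/3.
Next entering variable (most negative obj-row entry -19/3): x1.
Ratio test on column x1 — row 1: (1/3)/(1/3) = 1; row 2: (58/3)/(1/3) = 58; row 3: (7/3)/(1/3) = 7. Minimum is 1 at row 1 (w1 leaves); pivot element 1/3.
After the second pivot the obj-row RHS is 56/3 − (-19/3)·1 = 25.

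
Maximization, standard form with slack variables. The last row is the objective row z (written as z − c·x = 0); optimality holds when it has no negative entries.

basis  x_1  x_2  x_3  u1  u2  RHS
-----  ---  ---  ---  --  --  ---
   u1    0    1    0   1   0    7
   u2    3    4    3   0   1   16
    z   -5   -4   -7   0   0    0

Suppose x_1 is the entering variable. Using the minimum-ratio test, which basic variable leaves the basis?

u2

Column x_1 entries and ratios — u1: 0 ≤ 0, skip; u2: 16/3 = 16/3.
Smallest ratio is 16/3 in the row of u2, so u2 leaves.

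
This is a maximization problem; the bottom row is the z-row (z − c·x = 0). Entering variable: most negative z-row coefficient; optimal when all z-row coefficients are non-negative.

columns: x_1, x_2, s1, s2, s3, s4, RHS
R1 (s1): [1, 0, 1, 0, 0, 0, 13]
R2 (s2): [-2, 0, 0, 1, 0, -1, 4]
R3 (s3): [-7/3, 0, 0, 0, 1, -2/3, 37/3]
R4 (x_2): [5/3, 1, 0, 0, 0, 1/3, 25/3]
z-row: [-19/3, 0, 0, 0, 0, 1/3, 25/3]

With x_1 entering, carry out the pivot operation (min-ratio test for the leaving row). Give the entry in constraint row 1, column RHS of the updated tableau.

8

Ratio test on column x_1 — row 1: 13/1 = 13; row 2: entry -2 ≤ 0; row 3: entry -7/3 ≤ 0; row 4: (25/3)/(5/3) = 5. Minimum is 5 at row 4 (x_2 leaves); pivot element 5/3.
Divide row 4 by 5/3; eliminate column x_1 from the other rows.
Row 1 update in column RHS: 13 − 1·5 = 8.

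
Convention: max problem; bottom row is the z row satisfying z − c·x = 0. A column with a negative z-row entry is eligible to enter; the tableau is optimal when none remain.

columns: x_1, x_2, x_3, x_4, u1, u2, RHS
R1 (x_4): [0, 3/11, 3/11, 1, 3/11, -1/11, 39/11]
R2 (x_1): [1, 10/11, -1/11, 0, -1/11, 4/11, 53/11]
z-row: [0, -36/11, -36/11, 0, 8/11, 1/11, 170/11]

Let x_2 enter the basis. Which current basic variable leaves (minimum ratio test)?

x_1

Column x_2 entries and ratios — x_4: (39/11)/(3/11) = 13; x_1: (53/11)/(10/11) = 53/10.
Smallest ratio is 53/10 in the row of x_1, so x_1 leaves.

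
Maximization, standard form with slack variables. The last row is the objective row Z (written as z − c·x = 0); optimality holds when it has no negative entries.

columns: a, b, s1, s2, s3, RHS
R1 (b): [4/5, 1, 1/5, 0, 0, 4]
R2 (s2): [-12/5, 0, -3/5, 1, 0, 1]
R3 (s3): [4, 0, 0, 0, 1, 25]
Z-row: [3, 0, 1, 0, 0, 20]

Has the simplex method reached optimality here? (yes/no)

yes

Every Z-row coefficient is ≥ 0, so the tableau is optimal.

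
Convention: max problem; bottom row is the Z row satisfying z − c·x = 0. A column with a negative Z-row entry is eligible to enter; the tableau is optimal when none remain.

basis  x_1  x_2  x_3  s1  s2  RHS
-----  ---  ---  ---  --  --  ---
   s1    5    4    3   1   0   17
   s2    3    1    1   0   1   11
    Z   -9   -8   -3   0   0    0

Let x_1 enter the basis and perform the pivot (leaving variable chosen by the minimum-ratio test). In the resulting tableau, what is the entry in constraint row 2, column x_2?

Ratio test on column x_1 — row 1: 17/5 = 17/5; row 2: 11/3 = 11/3. Minimum is 17/5 at row 1 (s1 leaves); pivot element 5.
Divide row 1 by 5; eliminate column x_1 from the other rows.
Row 2 update in column x_2: 1 − 3·(4/5) = -7/5.

-7/5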